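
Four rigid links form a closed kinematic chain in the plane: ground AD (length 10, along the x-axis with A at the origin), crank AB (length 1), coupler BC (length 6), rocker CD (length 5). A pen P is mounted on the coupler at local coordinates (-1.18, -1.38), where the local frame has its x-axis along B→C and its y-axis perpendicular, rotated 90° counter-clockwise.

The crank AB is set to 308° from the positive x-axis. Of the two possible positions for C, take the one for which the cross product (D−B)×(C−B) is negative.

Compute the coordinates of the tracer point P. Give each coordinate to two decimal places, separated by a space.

A=(0,0), D=(10.00,0)
B = A + 1.00·(cos308°, sin308°) = (0.6157, -0.7880)
|BD| = 9.4174
circle(B,6.00) ∩ circle(D,5.00): a=5.2927, h=2.8262
  candidates: C₊=(5.6533,2.4711) cross=26.615; C₋=(6.1263,-3.1614) cross=-26.615
  mode - wants cross < 0 → take C=(6.1263,-3.1614) (cross=-26.615)
ex = (C−B)/|BC| = (0.9184,-0.3956); ey = (0.3956,0.9184)
P = B + -1.18·ex + -1.38·ey = (-1.0140,-1.5887)

-1.01 -1.59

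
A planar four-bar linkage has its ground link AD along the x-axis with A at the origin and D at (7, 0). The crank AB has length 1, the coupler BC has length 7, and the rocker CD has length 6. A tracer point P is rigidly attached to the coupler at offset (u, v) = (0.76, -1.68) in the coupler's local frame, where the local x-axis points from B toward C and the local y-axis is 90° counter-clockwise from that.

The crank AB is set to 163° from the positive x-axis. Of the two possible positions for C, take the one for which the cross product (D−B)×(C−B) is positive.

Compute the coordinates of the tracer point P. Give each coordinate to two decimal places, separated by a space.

0.76 -0.37

A=(0,0), D=(7.00,0)
B = A + 1.00·(cos163°, sin163°) = (-0.9563, 0.2924)
|BD| = 7.9617
circle(B,7.00) ∩ circle(D,6.00): a=4.7972, h=5.0977
  candidates: C₊=(4.0249,5.2105) cross=40.586; C₋=(3.6505,-4.9780) cross=-40.586
  mode + wants cross > 0 → take C=(4.0249,5.2105) (cross=40.586)
ex = (C−B)/|BC| = (0.7116,0.7026); ey = (-0.7026,0.7116)
P = B + 0.76·ex + -1.68·ey = (0.7649,-0.3692)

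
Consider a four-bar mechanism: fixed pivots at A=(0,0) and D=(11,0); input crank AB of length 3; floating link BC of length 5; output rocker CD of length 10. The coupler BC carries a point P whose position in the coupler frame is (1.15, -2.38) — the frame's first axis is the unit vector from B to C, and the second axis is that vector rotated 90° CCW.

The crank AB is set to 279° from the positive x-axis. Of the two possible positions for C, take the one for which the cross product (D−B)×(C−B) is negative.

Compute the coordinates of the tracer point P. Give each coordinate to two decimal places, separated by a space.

-0.62 -5.37

A=(0,0), D=(11.00,0)
B = A + 3.00·(cos279°, sin279°) = (0.4693, -2.9631)
|BD| = 10.9396
circle(B,5.00) ∩ circle(D,10.00): a=2.0419, h=4.5641
  candidates: C₊=(1.1987,1.9835) cross=49.929; C₋=(3.6711,-6.8035) cross=-49.929
  mode - wants cross < 0 → take C=(3.6711,-6.8035) (cross=-49.929)
ex = (C−B)/|BC| = (0.6404,-0.7681); ey = (0.7681,0.6404)
P = B + 1.15·ex + -2.38·ey = (-0.6223,-5.3704)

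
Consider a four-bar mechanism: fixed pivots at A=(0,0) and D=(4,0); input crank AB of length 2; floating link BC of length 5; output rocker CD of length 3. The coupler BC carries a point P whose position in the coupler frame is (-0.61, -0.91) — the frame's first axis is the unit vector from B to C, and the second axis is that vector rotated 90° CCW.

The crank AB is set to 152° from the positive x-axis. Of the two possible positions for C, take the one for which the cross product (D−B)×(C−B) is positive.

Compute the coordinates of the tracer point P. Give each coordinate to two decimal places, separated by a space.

A=(0,0), D=(4.00,0)
B = A + 2.00·(cos152°, sin152°) = (-1.7659, 0.9389)
|BD| = 5.8418
circle(B,5.00) ∩ circle(D,3.00): a=4.2904, h=2.5677
  candidates: C₊=(2.8814,2.7836) cross=15.000; C₋=(2.0560,-2.2849) cross=-15.000
  mode + wants cross > 0 → take C=(2.8814,2.7836) (cross=15.000)
ex = (C−B)/|BC| = (0.9295,0.3689); ey = (-0.3689,0.9295)
P = B + -0.61·ex + -0.91·ey = (-1.9971,-0.1319)

-2.00 -0.13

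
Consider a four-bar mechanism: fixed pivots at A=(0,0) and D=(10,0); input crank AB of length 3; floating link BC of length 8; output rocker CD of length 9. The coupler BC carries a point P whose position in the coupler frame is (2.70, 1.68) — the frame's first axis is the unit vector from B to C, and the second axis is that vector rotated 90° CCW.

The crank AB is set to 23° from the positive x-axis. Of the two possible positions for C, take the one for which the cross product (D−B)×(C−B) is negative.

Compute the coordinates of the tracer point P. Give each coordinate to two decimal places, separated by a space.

A=(0,0), D=(10.00,0)
B = A + 3.00·(cos23°, sin23°) = (2.7615, 1.1722)
|BD| = 7.3328
circle(B,8.00) ∩ circle(D,9.00): a=2.5072, h=7.5970
  candidates: C₊=(6.4509,8.2707) cross=55.707; C₋=(4.0221,-6.7279) cross=-55.707
  mode - wants cross < 0 → take C=(4.0221,-6.7279) (cross=-55.707)
ex = (C−B)/|BC| = (0.1576,-0.9875); ey = (0.9875,0.1576)
P = B + 2.70·ex + 1.68·ey = (4.8460,-1.2294)

4.85 -1.23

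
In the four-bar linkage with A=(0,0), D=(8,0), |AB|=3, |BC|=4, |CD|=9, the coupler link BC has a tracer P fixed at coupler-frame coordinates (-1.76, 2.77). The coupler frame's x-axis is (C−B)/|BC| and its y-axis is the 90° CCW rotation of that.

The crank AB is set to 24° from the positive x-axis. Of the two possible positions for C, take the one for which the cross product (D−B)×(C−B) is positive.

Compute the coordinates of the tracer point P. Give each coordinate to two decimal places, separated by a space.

1.92 -1.96

A=(0,0), D=(8.00,0)
B = A + 3.00·(cos24°, sin24°) = (2.7406, 1.2202)
|BD| = 5.3991
circle(B,4.00) ∩ circle(D,9.00): a=-3.3200, h=2.2310
  candidates: C₊=(0.0107,4.1438) cross=12.045; C₋=(-0.9977,-0.2027) cross=-12.045
  mode + wants cross > 0 → take C=(0.0107,4.1438) (cross=12.045)
ex = (C−B)/|BC| = (-0.6825,0.7309); ey = (-0.7309,-0.6825)
P = B + -1.76·ex + 2.77·ey = (1.9172,-1.9567)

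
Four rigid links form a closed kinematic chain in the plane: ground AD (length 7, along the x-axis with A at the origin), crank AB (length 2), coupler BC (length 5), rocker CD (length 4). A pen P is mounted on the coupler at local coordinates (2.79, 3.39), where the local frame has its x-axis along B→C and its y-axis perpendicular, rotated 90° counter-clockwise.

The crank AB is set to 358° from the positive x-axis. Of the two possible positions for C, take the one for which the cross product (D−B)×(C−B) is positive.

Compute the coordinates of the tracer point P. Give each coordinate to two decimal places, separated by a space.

A=(0,0), D=(7.00,0)
B = A + 2.00·(cos358°, sin358°) = (1.9988, -0.0698)
|BD| = 5.0017
circle(B,5.00) ∩ circle(D,4.00): a=3.4005, h=3.6656
  candidates: C₊=(5.3478,3.6429) cross=18.334; C₋=(5.4501,-3.6875) cross=-18.334
  mode + wants cross > 0 → take C=(5.3478,3.6429) (cross=18.334)
ex = (C−B)/|BC| = (0.6698,0.7425); ey = (-0.7425,0.6698)
P = B + 2.79·ex + 3.39·ey = (1.3504,4.2725)

1.35 4.27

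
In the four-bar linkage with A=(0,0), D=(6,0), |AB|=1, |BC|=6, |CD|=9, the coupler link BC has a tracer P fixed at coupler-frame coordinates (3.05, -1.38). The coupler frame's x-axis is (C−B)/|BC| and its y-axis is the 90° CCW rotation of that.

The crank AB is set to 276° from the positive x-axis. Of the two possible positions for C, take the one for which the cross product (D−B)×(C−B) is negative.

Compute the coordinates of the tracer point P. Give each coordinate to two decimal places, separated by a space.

A=(0,0), D=(6.00,0)
B = A + 1.00·(cos276°, sin276°) = (0.1045, -0.9945)
|BD| = 5.9788
circle(B,6.00) ∩ circle(D,9.00): a=-0.7739, h=5.9499
  candidates: C₊=(-1.6483,4.7437) cross=35.573; C₋=(0.3311,-6.9902) cross=-35.573
  mode - wants cross < 0 → take C=(0.3311,-6.9902) (cross=-35.573)
ex = (C−B)/|BC| = (0.0378,-0.9993); ey = (0.9993,0.0378)
P = B + 3.05·ex + -1.38·ey = (-1.1593,-4.0945)

-1.16 -4.09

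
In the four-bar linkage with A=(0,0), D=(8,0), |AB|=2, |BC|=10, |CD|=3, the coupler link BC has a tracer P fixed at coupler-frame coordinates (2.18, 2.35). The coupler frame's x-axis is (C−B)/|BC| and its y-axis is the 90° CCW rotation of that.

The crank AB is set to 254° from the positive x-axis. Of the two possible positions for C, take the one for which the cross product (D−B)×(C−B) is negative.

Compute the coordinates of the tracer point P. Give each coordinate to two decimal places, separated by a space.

1.79 0.26

A=(0,0), D=(8.00,0)
B = A + 2.00·(cos254°, sin254°) = (-0.5513, -1.9225)
|BD| = 8.7647
circle(B,10.00) ∩ circle(D,3.00): a=9.5736, h=2.8889
  candidates: C₊=(8.1555,2.9960) cross=25.320; C₋=(9.4229,-2.6411) cross=-25.320
  mode - wants cross < 0 → take C=(9.4229,-2.6411) (cross=-25.320)
ex = (C−B)/|BC| = (0.9974,-0.0719); ey = (0.0719,0.9974)
P = B + 2.18·ex + 2.35·ey = (1.7920,0.2648)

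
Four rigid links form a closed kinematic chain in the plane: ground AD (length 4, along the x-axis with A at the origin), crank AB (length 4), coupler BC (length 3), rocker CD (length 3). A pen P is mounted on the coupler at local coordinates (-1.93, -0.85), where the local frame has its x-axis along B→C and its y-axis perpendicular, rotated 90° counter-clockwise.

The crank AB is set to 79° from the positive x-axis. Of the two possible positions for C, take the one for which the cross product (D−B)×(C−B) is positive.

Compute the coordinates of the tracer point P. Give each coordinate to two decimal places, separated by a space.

A=(0,0), D=(4.00,0)
B = A + 4.00·(cos79°, sin79°) = (0.7632, 3.9265)
|BD| = 5.0886
circle(B,3.00) ∩ circle(D,3.00): a=2.5443, h=1.5895
  candidates: C₊=(3.6081,2.9743) cross=8.088; C₋=(1.1551,0.9522) cross=-8.088
  mode + wants cross > 0 → take C=(3.6081,2.9743) (cross=8.088)
ex = (C−B)/|BC| = (0.9483,-0.3174); ey = (0.3174,0.9483)
P = B + -1.93·ex + -0.85·ey = (-1.3368,3.7331)

-1.34 3.73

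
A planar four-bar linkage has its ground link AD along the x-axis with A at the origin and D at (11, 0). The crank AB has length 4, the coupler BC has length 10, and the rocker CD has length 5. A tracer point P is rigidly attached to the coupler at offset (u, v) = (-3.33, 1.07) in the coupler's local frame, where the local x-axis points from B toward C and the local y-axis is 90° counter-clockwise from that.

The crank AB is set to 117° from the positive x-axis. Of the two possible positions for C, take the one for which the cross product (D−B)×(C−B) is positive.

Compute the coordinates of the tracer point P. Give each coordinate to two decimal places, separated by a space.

-5.20 4.45

A=(0,0), D=(11.00,0)
B = A + 4.00·(cos117°, sin117°) = (-1.8160, 3.5640)
|BD| = 13.3023
circle(B,10.00) ∩ circle(D,5.00): a=9.4702, h=3.2117
  candidates: C₊=(8.1685,4.1210) cross=42.723; C₋=(6.4475,-2.0676) cross=-42.723
  mode + wants cross > 0 → take C=(8.1685,4.1210) (cross=42.723)
ex = (C−B)/|BC| = (0.9984,0.0557); ey = (-0.0557,0.9984)
P = B + -3.33·ex + 1.07·ey = (-5.2004,4.4469)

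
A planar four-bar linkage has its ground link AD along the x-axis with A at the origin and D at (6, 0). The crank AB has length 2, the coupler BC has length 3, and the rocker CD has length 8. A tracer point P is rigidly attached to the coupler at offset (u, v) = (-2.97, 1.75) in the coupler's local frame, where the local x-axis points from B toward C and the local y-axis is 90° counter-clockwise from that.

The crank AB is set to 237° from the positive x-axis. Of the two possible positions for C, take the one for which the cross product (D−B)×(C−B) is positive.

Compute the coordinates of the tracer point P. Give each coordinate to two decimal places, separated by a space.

A=(0,0), D=(6.00,0)
B = A + 2.00·(cos237°, sin237°) = (-1.0893, -1.6773)
|BD| = 7.2850
circle(B,3.00) ∩ circle(D,8.00): a=-0.1324, h=2.9971
  candidates: C₊=(-1.9082,1.2087) cross=21.834; C₋=(-0.5280,-4.6244) cross=-21.834
  mode + wants cross > 0 → take C=(-1.9082,1.2087) (cross=21.834)
ex = (C−B)/|BC| = (-0.2730,0.9620); ey = (-0.9620,-0.2730)
P = B + -2.97·ex + 1.75·ey = (-1.9621,-5.0122)

-1.96 -5.01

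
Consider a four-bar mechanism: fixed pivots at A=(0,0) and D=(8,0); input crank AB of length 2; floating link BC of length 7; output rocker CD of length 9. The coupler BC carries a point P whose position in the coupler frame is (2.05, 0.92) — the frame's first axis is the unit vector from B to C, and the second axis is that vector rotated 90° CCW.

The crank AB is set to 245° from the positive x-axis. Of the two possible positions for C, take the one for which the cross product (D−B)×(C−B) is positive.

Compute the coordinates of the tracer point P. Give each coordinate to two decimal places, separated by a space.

A=(0,0), D=(8.00,0)
B = A + 2.00·(cos245°, sin245°) = (-0.8452, -1.8126)
|BD| = 9.0291
circle(B,7.00) ∩ circle(D,9.00): a=2.7425, h=6.4404
  candidates: C₊=(0.5485,5.0472) cross=58.151; C₋=(3.1343,-7.5713) cross=-58.151
  mode + wants cross > 0 → take C=(0.5485,5.0472) (cross=58.151)
ex = (C−B)/|BC| = (0.1991,0.9800); ey = (-0.9800,0.1991)
P = B + 2.05·ex + 0.92·ey = (-1.3387,0.3795)

-1.34 0.38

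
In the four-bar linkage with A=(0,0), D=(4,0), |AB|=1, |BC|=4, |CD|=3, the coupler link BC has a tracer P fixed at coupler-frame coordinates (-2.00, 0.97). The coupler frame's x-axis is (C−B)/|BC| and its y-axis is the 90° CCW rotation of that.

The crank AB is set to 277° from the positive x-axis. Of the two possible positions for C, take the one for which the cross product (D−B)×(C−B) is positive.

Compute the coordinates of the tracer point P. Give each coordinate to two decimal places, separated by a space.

A=(0,0), D=(4.00,0)
B = A + 1.00·(cos277°, sin277°) = (0.1219, -0.9925)
|BD| = 4.0031
circle(B,4.00) ∩ circle(D,3.00): a=2.8759, h=2.7802
  candidates: C₊=(2.2186,2.4139) cross=11.129; C₋=(3.5973,-2.9728) cross=-11.129
  mode + wants cross > 0 → take C=(2.2186,2.4139) (cross=11.129)
ex = (C−B)/|BC| = (0.5242,0.8516); ey = (-0.8516,0.5242)
P = B + -2.00·ex + 0.97·ey = (-1.7526,-2.1873)

-1.75 -2.19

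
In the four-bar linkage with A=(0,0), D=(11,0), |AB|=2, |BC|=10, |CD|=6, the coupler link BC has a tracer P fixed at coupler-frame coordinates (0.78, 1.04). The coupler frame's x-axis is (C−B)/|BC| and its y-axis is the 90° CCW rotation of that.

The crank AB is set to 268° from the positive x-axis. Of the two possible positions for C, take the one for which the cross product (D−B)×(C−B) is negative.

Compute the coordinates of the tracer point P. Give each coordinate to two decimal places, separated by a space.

1.04 -1.32

A=(0,0), D=(11.00,0)
B = A + 2.00·(cos268°, sin268°) = (-0.0698, -1.9988)
|BD| = 11.2488
circle(B,10.00) ∩ circle(D,6.00): a=8.4691, h=5.3173
  candidates: C₊=(7.3198,4.7388) cross=59.813; C₋=(9.2094,-5.7266) cross=-59.813
  mode - wants cross < 0 → take C=(9.2094,-5.7266) (cross=-59.813)
ex = (C−B)/|BC| = (0.9279,-0.3728); ey = (0.3728,0.9279)
P = B + 0.78·ex + 1.04·ey = (1.0417,-1.3245)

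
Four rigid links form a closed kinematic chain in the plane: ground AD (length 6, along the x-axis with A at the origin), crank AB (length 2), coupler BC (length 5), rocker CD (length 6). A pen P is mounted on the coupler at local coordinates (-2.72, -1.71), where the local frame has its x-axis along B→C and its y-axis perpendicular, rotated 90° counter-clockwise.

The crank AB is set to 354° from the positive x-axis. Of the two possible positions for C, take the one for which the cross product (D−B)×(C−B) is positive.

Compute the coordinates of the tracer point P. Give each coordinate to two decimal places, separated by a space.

A=(0,0), D=(6.00,0)
B = A + 2.00·(cos354°, sin354°) = (1.9890, -0.2091)
|BD| = 4.0164
circle(B,5.00) ∩ circle(D,6.00): a=0.6388, h=4.9590
  candidates: C₊=(2.3689,4.7765) cross=19.917; C₋=(2.8851,-5.1281) cross=-19.917
  mode + wants cross > 0 → take C=(2.3689,4.7765) (cross=19.917)
ex = (C−B)/|BC| = (0.0760,0.9971); ey = (-0.9971,0.0760)
P = B + -2.72·ex + -1.71·ey = (3.4875,-3.0511)

3.49 -3.05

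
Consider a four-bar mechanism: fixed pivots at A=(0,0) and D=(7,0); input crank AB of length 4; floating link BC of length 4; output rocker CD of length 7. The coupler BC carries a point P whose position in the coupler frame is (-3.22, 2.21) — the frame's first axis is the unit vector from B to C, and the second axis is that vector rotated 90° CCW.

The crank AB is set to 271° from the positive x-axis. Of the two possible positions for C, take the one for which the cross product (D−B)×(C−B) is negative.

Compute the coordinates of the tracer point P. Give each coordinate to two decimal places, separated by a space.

-1.55 -0.45

A=(0,0), D=(7.00,0)
B = A + 4.00·(cos271°, sin271°) = (0.0698, -3.9994)
|BD| = 8.0014
circle(B,4.00) ∩ circle(D,7.00): a=1.9386, h=3.4988
  candidates: C₊=(0.0000,-0.0000) cross=27.996; C₋=(3.4977,-6.0608) cross=-27.996
  mode - wants cross < 0 → take C=(3.4977,-6.0608) (cross=-27.996)
ex = (C−B)/|BC| = (0.8570,-0.5154); ey = (0.5154,0.8570)
P = B + -3.22·ex + 2.21·ey = (-1.5507,-0.4460)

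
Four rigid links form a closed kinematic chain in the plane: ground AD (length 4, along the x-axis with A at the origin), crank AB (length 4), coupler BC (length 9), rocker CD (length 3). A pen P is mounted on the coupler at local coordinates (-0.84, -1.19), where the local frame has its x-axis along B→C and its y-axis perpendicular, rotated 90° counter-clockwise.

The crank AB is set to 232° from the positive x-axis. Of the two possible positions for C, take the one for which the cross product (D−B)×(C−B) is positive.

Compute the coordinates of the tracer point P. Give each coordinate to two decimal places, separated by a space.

A=(0,0), D=(4.00,0)
B = A + 4.00·(cos232°, sin232°) = (-2.4626, -3.1520)
|BD| = 7.1904
circle(B,9.00) ∩ circle(D,3.00): a=8.6019, h=2.6472
  candidates: C₊=(4.1082,2.9980) cross=19.034; C₋=(6.4291,-1.7605) cross=-19.034
  mode + wants cross > 0 → take C=(4.1082,2.9980) (cross=19.034)
ex = (C−B)/|BC| = (0.7301,0.6833); ey = (-0.6833,0.7301)
P = B + -0.84·ex + -1.19·ey = (-2.2627,-4.5949)

-2.26 -4.59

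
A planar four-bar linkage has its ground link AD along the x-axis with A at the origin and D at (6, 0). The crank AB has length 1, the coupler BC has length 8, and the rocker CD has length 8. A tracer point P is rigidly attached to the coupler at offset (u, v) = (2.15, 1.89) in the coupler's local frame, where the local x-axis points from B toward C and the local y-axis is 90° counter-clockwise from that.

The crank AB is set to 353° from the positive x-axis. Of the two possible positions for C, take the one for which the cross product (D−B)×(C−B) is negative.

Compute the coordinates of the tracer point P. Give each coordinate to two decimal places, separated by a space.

3.50 -1.51

A=(0,0), D=(6.00,0)
B = A + 1.00·(cos353°, sin353°) = (0.9925, -0.1219)
|BD| = 5.0089
circle(B,8.00) ∩ circle(D,8.00): a=2.5045, h=7.5979
  candidates: C₊=(3.3114,7.5347) cross=38.057; C₋=(3.6811,-7.6566) cross=-38.057
  mode - wants cross < 0 → take C=(3.6811,-7.6566) (cross=-38.057)
ex = (C−B)/|BC| = (0.3361,-0.9418); ey = (0.9418,0.3361)
P = B + 2.15·ex + 1.89·ey = (3.4952,-1.5116)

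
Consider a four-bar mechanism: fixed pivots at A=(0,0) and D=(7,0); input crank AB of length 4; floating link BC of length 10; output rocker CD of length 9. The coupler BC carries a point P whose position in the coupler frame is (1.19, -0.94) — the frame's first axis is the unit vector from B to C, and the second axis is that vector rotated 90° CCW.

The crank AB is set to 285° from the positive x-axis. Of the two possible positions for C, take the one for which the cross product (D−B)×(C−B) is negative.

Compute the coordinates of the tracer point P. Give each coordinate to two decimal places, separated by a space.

1.65 -5.25

A=(0,0), D=(7.00,0)
B = A + 4.00·(cos285°, sin285°) = (1.0353, -3.8637)
|BD| = 7.1068
circle(B,10.00) ∩ circle(D,9.00): a=4.8901, h=8.7228
  candidates: C₊=(0.3973,6.1159) cross=61.991; C₋=(9.8818,-8.5261) cross=-61.991
  mode - wants cross < 0 → take C=(9.8818,-8.5261) (cross=-61.991)
ex = (C−B)/|BC| = (0.8847,-0.4662); ey = (0.4662,0.8847)
P = B + 1.19·ex + -0.94·ey = (1.6497,-5.2501)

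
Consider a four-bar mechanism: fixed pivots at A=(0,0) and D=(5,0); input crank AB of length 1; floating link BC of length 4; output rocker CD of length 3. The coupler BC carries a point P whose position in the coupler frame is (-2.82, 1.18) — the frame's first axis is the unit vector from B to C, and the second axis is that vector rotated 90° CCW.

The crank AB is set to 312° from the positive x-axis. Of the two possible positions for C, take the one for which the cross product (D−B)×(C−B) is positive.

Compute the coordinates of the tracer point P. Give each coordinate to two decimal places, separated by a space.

-2.02 -2.21

A=(0,0), D=(5.00,0)
B = A + 1.00·(cos312°, sin312°) = (0.6691, -0.7431)
|BD| = 4.3942
circle(B,4.00) ∩ circle(D,3.00): a=2.9936, h=2.6530
  candidates: C₊=(3.1709,2.3779) cross=11.658; C₋=(4.0683,-2.8516) cross=-11.658
  mode + wants cross > 0 → take C=(3.1709,2.3779) (cross=11.658)
ex = (C−B)/|BC| = (0.6254,0.7803); ey = (-0.7803,0.6254)
P = B + -2.82·ex + 1.18·ey = (-2.0153,-2.2055)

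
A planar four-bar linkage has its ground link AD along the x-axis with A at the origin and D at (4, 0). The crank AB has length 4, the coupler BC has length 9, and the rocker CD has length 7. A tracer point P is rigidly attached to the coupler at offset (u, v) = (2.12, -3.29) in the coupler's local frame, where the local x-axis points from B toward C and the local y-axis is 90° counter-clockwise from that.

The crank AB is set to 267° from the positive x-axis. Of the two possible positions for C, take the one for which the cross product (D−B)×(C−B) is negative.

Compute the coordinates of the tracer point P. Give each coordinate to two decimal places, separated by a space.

A=(0,0), D=(4.00,0)
B = A + 4.00·(cos267°, sin267°) = (-0.2093, -3.9945)
|BD| = 5.8030
circle(B,9.00) ∩ circle(D,7.00): a=5.6587, h=6.9985
  candidates: C₊=(-0.9221,4.9772) cross=40.612; C₋=(8.7128,-5.1759) cross=-40.612
  mode - wants cross < 0 → take C=(8.7128,-5.1759) (cross=-40.612)
ex = (C−B)/|BC| = (0.9913,-0.1313); ey = (0.1313,0.9913)
P = B + 2.12·ex + -3.29·ey = (1.4605,-7.5343)

1.46 -7.53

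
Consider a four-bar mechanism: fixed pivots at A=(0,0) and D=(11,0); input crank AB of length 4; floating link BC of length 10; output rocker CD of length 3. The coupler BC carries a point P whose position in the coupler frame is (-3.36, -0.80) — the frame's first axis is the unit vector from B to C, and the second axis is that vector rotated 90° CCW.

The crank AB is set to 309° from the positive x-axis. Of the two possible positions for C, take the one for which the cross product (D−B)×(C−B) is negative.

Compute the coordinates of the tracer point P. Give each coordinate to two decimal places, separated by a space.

-0.80 -4.08

A=(0,0), D=(11.00,0)
B = A + 4.00·(cos309°, sin309°) = (2.5173, -3.1086)
|BD| = 9.0344
circle(B,10.00) ∩ circle(D,3.00): a=9.5535, h=2.9547
  candidates: C₊=(10.4708,2.9529) cross=26.694; C₋=(12.5041,-2.5957) cross=-26.694
  mode - wants cross < 0 → take C=(12.5041,-2.5957) (cross=-26.694)
ex = (C−B)/|BC| = (0.9987,0.0513); ey = (-0.0513,0.9987)
P = B + -3.36·ex + -0.80·ey = (-0.7973,-4.0799)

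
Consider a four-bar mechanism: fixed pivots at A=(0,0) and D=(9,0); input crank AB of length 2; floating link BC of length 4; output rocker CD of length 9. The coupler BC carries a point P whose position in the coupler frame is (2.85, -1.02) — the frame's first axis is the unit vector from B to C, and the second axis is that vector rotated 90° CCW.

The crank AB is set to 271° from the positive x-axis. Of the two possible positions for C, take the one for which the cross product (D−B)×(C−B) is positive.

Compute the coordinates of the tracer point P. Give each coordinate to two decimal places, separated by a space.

A=(0,0), D=(9.00,0)
B = A + 2.00·(cos271°, sin271°) = (0.0349, -1.9997)
|BD| = 9.1854
circle(B,4.00) ∩ circle(D,9.00): a=1.0545, h=3.8585
  candidates: C₊=(0.2241,1.9958) cross=35.442; C₋=(1.9041,-5.5361) cross=-35.442
  mode + wants cross > 0 → take C=(0.2241,1.9958) (cross=35.442)
ex = (C−B)/|BC| = (0.0473,0.9989); ey = (-0.9989,0.0473)
P = B + 2.85·ex + -1.02·ey = (1.1886,0.7989)

1.19 0.80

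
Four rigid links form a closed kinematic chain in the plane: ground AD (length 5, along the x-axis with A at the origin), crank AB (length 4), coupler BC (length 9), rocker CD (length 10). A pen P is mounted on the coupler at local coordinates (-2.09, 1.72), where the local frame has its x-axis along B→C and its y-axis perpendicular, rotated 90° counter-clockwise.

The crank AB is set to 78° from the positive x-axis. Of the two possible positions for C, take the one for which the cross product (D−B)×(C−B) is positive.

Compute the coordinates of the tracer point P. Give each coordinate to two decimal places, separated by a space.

A=(0,0), D=(5.00,0)
B = A + 4.00·(cos78°, sin78°) = (0.8316, 3.9126)
|BD| = 5.7170
circle(B,9.00) ∩ circle(D,10.00): a=1.1968, h=8.9201
  candidates: C₊=(7.8090,9.5974) cross=50.996; C₋=(-4.4005,-3.4103) cross=-50.996
  mode + wants cross > 0 → take C=(7.8090,9.5974) (cross=50.996)
ex = (C−B)/|BC| = (0.7753,0.6316); ey = (-0.6316,0.7753)
P = B + -2.09·ex + 1.72·ey = (-1.8751,3.9259)

-1.88 3.93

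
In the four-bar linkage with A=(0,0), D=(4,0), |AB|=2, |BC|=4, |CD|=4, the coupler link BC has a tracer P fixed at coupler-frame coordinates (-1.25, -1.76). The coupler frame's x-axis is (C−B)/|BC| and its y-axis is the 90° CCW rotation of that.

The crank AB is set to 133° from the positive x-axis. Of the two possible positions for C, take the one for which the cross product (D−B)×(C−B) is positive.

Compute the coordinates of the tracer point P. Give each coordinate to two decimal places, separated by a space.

A=(0,0), D=(4.00,0)
B = A + 2.00·(cos133°, sin133°) = (-1.3640, 1.4627)
|BD| = 5.5599
circle(B,4.00) ∩ circle(D,4.00): a=2.7799, h=2.8761
  candidates: C₊=(2.0747,3.5061) cross=15.991; C₋=(0.5613,-2.0434) cross=-15.991
  mode + wants cross > 0 → take C=(2.0747,3.5061) (cross=15.991)
ex = (C−B)/|BC| = (0.8597,0.5109); ey = (-0.5109,0.8597)
P = B + -1.25·ex + -1.76·ey = (-1.5395,-0.6889)

-1.54 -0.69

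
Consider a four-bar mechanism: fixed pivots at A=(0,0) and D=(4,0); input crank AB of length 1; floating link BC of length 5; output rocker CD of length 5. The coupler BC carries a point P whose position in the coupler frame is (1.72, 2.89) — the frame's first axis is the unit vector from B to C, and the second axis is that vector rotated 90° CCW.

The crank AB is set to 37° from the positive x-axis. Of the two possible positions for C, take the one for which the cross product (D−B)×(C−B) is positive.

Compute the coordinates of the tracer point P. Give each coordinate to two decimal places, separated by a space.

-0.86 3.53

A=(0,0), D=(4.00,0)
B = A + 1.00·(cos37°, sin37°) = (0.7986, 0.6018)
|BD| = 3.2574
circle(B,5.00) ∩ circle(D,5.00): a=1.6287, h=4.7273
  candidates: C₊=(3.2727,4.9468) cross=15.399; C₋=(1.5259,-4.3450) cross=-15.399
  mode + wants cross > 0 → take C=(3.2727,4.9468) (cross=15.399)
ex = (C−B)/|BC| = (0.4948,0.8690); ey = (-0.8690,0.4948)
P = B + 1.72·ex + 2.89·ey = (-0.8617,3.5265)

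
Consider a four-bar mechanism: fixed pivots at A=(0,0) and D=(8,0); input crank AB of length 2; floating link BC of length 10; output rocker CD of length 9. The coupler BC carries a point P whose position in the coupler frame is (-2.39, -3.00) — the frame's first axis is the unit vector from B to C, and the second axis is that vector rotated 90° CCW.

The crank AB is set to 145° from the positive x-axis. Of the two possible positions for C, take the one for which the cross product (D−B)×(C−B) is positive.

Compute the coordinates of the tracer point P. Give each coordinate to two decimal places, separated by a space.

-1.04 -2.64

A=(0,0), D=(8.00,0)
B = A + 2.00·(cos145°, sin145°) = (-1.6383, 1.1472)
|BD| = 9.7063
circle(B,10.00) ∩ circle(D,9.00): a=5.8319, h=8.1234
  candidates: C₊=(5.1128,8.5243) cross=78.848; C₋=(3.1927,-7.6085) cross=-78.848
  mode + wants cross > 0 → take C=(5.1128,8.5243) (cross=78.848)
ex = (C−B)/|BC| = (0.6751,0.7377); ey = (-0.7377,0.6751)
P = B + -2.39·ex + -3.00·ey = (-1.0387,-2.6413)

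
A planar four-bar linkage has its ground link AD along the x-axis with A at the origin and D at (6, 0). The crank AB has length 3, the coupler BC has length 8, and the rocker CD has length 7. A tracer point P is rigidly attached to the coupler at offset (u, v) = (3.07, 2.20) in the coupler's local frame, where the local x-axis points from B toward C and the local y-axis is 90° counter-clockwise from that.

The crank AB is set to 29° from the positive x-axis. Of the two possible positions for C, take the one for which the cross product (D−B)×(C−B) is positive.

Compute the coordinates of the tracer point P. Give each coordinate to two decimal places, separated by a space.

3.71 5.07

A=(0,0), D=(6.00,0)
B = A + 3.00·(cos29°, sin29°) = (2.6239, 1.4544)
|BD| = 3.6761
circle(B,8.00) ∩ circle(D,7.00): a=3.8783, h=6.9971
  candidates: C₊=(8.9540,6.3462) cross=25.722; C₋=(3.4173,-6.5061) cross=-25.722
  mode + wants cross > 0 → take C=(8.9540,6.3462) (cross=25.722)
ex = (C−B)/|BC| = (0.7913,0.6115); ey = (-0.6115,0.7913)
P = B + 3.07·ex + 2.20·ey = (3.7078,5.0724)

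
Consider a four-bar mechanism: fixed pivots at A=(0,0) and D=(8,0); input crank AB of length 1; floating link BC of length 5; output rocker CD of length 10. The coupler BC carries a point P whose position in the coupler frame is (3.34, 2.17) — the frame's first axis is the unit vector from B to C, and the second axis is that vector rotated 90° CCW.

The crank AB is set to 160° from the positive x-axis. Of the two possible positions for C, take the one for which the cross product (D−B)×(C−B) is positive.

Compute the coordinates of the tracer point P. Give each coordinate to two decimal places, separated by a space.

-2.78 3.87

A=(0,0), D=(8.00,0)
B = A + 1.00·(cos160°, sin160°) = (-0.9397, 0.3420)
|BD| = 8.9462
circle(B,5.00) ∩ circle(D,10.00): a=0.2814, h=4.9921
  candidates: C₊=(-0.4676,5.3197) cross=44.660; C₋=(-0.8493,-4.6572) cross=-44.660
  mode + wants cross > 0 → take C=(-0.4676,5.3197) (cross=44.660)
ex = (C−B)/|BC| = (0.0944,0.9955); ey = (-0.9955,0.0944)
P = B + 3.34·ex + 2.17·ey = (-2.7847,3.8720)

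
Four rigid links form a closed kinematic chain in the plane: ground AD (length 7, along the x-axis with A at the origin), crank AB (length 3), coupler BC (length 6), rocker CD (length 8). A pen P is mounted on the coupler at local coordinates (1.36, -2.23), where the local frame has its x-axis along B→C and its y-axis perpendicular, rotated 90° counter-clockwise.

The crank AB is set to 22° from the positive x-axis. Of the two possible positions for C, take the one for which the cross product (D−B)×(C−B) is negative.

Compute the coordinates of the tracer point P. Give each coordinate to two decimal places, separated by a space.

A=(0,0), D=(7.00,0)
B = A + 3.00·(cos22°, sin22°) = (2.7816, 1.1238)
|BD| = 4.3656
circle(B,6.00) ∩ circle(D,8.00): a=-1.0241, h=5.9120
  candidates: C₊=(3.3138,7.1002) cross=25.809; C₋=(0.2701,-4.3253) cross=-25.809
  mode - wants cross < 0 → take C=(0.2701,-4.3253) (cross=-25.809)
ex = (C−B)/|BC| = (-0.4186,-0.9082); ey = (0.9082,-0.4186)
P = B + 1.36·ex + -2.23·ey = (0.1870,0.8221)

0.19 0.82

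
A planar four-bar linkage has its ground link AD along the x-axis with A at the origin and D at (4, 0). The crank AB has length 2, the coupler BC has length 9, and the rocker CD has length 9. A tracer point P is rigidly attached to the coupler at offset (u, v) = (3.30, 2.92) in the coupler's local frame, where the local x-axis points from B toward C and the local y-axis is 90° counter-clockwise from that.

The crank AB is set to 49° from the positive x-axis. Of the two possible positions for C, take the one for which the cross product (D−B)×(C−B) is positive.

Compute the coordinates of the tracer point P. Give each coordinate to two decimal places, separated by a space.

A=(0,0), D=(4.00,0)
B = A + 2.00·(cos49°, sin49°) = (1.3121, 1.5094)
|BD| = 3.0827
circle(B,9.00) ∩ circle(D,9.00): a=1.5414, h=8.8670
  candidates: C₊=(6.9977,8.4861) cross=27.334; C₋=(-1.6856,-6.9767) cross=-27.334
  mode + wants cross > 0 → take C=(6.9977,8.4861) (cross=27.334)
ex = (C−B)/|BC| = (0.6317,0.7752); ey = (-0.7752,0.6317)
P = B + 3.30·ex + 2.92·ey = (1.1333,5.9122)

1.13 5.91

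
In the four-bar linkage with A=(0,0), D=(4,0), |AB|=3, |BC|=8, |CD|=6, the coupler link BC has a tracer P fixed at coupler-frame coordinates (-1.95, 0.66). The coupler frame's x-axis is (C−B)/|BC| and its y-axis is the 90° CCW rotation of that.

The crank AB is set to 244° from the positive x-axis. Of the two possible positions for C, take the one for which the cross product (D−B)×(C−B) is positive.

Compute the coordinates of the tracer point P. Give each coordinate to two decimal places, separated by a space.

-2.45 -4.41

A=(0,0), D=(4.00,0)
B = A + 3.00·(cos244°, sin244°) = (-1.3151, -2.6964)
|BD| = 5.9599
circle(B,8.00) ∩ circle(D,6.00): a=5.3290, h=5.9667
  candidates: C₊=(0.7379,5.0357) cross=35.561; C₋=(6.1368,-5.6066) cross=-35.561
  mode + wants cross > 0 → take C=(0.7379,5.0357) (cross=35.561)
ex = (C−B)/|BC| = (0.2566,0.9665); ey = (-0.9665,0.2566)
P = B + -1.95·ex + 0.66·ey = (-2.4534,-4.4117)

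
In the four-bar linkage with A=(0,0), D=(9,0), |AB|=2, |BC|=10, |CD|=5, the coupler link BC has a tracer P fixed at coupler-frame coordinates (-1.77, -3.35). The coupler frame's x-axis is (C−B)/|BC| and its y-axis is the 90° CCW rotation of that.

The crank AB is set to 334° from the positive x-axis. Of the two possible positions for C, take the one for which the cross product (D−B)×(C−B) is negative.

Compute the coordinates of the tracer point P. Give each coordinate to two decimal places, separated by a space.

-1.08 -3.35

A=(0,0), D=(9.00,0)
B = A + 2.00·(cos334°, sin334°) = (1.7976, -0.8767)
|BD| = 7.2556
circle(B,10.00) ∩ circle(D,5.00): a=8.7962, h=4.7567
  candidates: C₊=(9.9546,4.9080) cross=34.513; C₋=(11.1041,-4.5357) cross=-34.513
  mode - wants cross < 0 → take C=(11.1041,-4.5357) (cross=-34.513)
ex = (C−B)/|BC| = (0.9307,-0.3659); ey = (0.3659,0.9307)
P = B + -1.77·ex + -3.35·ey = (-1.0754,-3.3468)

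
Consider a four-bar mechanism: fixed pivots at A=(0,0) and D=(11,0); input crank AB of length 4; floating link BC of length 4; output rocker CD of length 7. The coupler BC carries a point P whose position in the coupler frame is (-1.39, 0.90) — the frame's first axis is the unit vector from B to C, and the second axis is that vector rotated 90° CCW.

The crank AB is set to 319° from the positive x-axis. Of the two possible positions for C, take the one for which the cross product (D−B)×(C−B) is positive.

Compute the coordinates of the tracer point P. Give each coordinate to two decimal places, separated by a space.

A=(0,0), D=(11.00,0)
B = A + 4.00·(cos319°, sin319°) = (3.0188, -2.6242)
|BD| = 8.4015
circle(B,4.00) ∩ circle(D,7.00): a=2.2368, h=3.3161
  candidates: C₊=(4.1080,1.2246) cross=27.860; C₋=(6.1795,-5.0757) cross=-27.860
  mode + wants cross > 0 → take C=(4.1080,1.2246) (cross=27.860)
ex = (C−B)/|BC| = (0.2723,0.9622); ey = (-0.9622,0.2723)
P = B + -1.39·ex + 0.90·ey = (1.7744,-3.7167)

1.77 -3.72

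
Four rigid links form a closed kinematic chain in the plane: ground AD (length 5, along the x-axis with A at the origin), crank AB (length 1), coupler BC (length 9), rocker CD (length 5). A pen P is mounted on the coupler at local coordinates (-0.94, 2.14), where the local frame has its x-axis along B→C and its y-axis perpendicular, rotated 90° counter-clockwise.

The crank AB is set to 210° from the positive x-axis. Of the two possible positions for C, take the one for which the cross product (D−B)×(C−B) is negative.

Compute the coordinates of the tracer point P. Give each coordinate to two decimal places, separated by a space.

A=(0,0), D=(5.00,0)
B = A + 1.00·(cos210°, sin210°) = (-0.8660, -0.5000)
|BD| = 5.8873
circle(B,9.00) ∩ circle(D,5.00): a=7.6997, h=4.6600
  candidates: C₊=(6.4100,4.7971) cross=27.435; C₋=(7.2016,-4.4892) cross=-27.435
  mode - wants cross < 0 → take C=(7.2016,-4.4892) (cross=-27.435)
ex = (C−B)/|BC| = (0.8964,-0.4432); ey = (0.4432,0.8964)
P = B + -0.94·ex + 2.14·ey = (-0.7601,1.8349)

-0.76 1.83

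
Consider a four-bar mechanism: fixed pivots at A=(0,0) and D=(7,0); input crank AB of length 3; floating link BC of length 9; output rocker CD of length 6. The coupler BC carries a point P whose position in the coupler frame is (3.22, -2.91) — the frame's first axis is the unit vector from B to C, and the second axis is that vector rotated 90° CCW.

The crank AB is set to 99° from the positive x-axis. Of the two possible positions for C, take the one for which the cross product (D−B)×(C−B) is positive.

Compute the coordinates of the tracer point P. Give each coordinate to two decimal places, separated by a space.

3.53 1.27

A=(0,0), D=(7.00,0)
B = A + 3.00·(cos99°, sin99°) = (-0.4693, 2.9631)
|BD| = 8.0356
circle(B,9.00) ∩ circle(D,6.00): a=6.8178, h=5.8751
  candidates: C₊=(8.0345,5.9101) cross=47.210; C₋=(3.7017,-5.0121) cross=-47.210
  mode + wants cross > 0 → take C=(8.0345,5.9101) (cross=47.210)
ex = (C−B)/|BC| = (0.9449,0.3275); ey = (-0.3275,0.9449)
P = B + 3.22·ex + -2.91·ey = (3.5261,1.2679)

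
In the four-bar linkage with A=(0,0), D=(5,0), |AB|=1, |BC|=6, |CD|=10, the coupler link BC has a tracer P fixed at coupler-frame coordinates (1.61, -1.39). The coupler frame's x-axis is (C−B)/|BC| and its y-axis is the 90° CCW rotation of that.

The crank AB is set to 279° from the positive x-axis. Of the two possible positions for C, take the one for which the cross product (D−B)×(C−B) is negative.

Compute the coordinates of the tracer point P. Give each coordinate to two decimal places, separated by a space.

A=(0,0), D=(5.00,0)
B = A + 1.00·(cos279°, sin279°) = (0.1564, -0.9877)
|BD| = 4.9432
circle(B,6.00) ∩ circle(D,10.00): a=-4.0019, h=4.4705
  candidates: C₊=(-4.6580,2.5930) cross=22.099; C₋=(-2.8715,-6.1676) cross=-22.099
  mode - wants cross < 0 → take C=(-2.8715,-6.1676) (cross=-22.099)
ex = (C−B)/|BC| = (-0.5047,-0.8633); ey = (0.8633,-0.5047)
P = B + 1.61·ex + -1.39·ey = (-1.8561,-1.6762)

-1.86 -1.68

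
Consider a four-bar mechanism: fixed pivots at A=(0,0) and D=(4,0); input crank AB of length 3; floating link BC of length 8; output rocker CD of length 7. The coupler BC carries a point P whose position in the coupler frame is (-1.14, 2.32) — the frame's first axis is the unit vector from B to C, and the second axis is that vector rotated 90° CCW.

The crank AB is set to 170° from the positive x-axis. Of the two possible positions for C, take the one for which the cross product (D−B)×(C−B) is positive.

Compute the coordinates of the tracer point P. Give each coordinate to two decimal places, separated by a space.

-5.47 1.10

A=(0,0), D=(4.00,0)
B = A + 3.00·(cos170°, sin170°) = (-2.9544, 0.5209)
|BD| = 6.9739
circle(B,8.00) ∩ circle(D,7.00): a=4.5624, h=6.5715
  candidates: C₊=(2.0861,6.7333) cross=45.829; C₋=(1.1043,-6.3730) cross=-45.829
  mode + wants cross > 0 → take C=(2.0861,6.7333) (cross=45.829)
ex = (C−B)/|BC| = (0.6301,0.7765); ey = (-0.7765,0.6301)
P = B + -1.14·ex + 2.32·ey = (-5.4743,1.0974)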